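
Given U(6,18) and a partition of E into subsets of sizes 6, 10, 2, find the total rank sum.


r(Ai) = min(|Ai|, 6) for each part.
Sum = min(6,6) + min(10,6) + min(2,6)
    = 6 + 6 + 2
    = 14.

14


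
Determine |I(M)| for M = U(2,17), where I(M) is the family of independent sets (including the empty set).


Independent sets of U(2,17) are all subsets of size <= 2.
Count = (17 choose 0) + (17 choose 1) + (17 choose 2)
     = 1 + 17 + 136
     = 154.

154


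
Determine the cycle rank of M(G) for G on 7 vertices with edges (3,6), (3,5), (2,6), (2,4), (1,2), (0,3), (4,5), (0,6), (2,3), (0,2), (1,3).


Cycle rank (nullity) = |E| - r(M) = |E| - (|V| - c).
|E| = 11, |V| = 7, c = 1.
Nullity = 11 - (7 - 1) = 11 - 6 = 5.

5


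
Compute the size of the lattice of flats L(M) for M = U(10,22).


Flats of U(10,22): every subset of size < 10 is a flat, plus E itself.
Count = C(22,0) + C(22,1) + C(22,2) + C(22,3) + C(22,4) + C(22,5) + C(22,6) + C(22,7) + C(22,8) + C(22,9) + 1
     = 1 + 22 + 231 + 1540 + 7315 + 26334 + 74613 + 170544 + 319770 + 497420 + 1
     = 1097791.

1097791


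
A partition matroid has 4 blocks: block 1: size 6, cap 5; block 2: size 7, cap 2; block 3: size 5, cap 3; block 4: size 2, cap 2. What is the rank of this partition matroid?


Rank of a partition matroid = sum of min(|Si|, ci) for each block.
= min(6,5) + min(7,2) + min(5,3) + min(2,2)
= 5 + 2 + 3 + 2
= 12.

12


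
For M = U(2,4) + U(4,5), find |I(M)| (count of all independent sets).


For a direct sum, |I(M1+M2)| = |I(M1)| * |I(M2)|.
|I(U(2,4))| = sum C(4,k) for k=0..2 = 11.
|I(U(4,5))| = sum C(5,k) for k=0..4 = 31.
Total = 11 * 31 = 341.

341


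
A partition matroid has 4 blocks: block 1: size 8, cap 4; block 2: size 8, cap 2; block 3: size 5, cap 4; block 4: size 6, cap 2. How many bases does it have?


A basis picks exactly ci elements from block i.
Number of bases = product of C(|Si|, ci).
= C(8,4) * C(8,2) * C(5,4) * C(6,2)
= 70 * 28 * 5 * 15
= 147000.

147000


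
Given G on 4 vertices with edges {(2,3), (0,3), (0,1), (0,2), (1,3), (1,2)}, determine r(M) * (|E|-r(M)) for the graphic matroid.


r(M) = |V| - c = 4 - 1 = 3.
nullity = |E| - r(M) = 6 - 3 = 3.
Product = 3 * 3 = 9.

9


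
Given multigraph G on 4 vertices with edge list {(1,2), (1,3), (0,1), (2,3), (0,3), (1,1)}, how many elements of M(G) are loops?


In a graphic matroid, a loop is a self-loop edge (u,u) with rank 0.
Examining all 6 edges for self-loops...
Self-loops found: (1,1)
Number of loops = 1.

1


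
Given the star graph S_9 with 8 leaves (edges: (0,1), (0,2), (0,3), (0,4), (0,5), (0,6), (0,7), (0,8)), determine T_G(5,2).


A star on 9 vertices is a tree with 8 edges.
T(x,y) = x^(8) for any tree.
T(5,2) = 5^8 = 390625.

390625


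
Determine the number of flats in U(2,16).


Flats of U(2,16): every subset of size < 2 is a flat, plus E itself.
Count = (16 choose 0) + (16 choose 1) + 1
     = 1 + 16 + 1
     = 18.

18


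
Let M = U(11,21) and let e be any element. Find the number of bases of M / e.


Contracting e from U(11,21) gives U(10,20).
Bases of U(10,20) = C(20,10) = 20! / (10! * 10!) = 184756.

184756


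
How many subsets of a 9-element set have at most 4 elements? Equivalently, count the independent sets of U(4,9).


Independent sets of U(4,9) are all subsets of size <= 4.
Count = (9 choose 0) + (9 choose 1) + (9 choose 2) + (9 choose 3) + (9 choose 4)
     = 1 + 9 + 36 + 84 + 126
     = 256.

256


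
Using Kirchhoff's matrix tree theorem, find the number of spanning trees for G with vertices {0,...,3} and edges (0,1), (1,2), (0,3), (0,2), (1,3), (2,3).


By Kirchhoff's matrix tree theorem, the number of spanning trees equals
the determinant of any cofactor of the Laplacian matrix L.
G has 4 vertices and 6 edges.
Computing the (3 x 3) cofactor determinant gives 16.

16


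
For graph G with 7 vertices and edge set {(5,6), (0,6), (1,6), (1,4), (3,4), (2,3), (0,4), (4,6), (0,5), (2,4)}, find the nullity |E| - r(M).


Cycle rank (nullity) = |E| - r(M) = |E| - (|V| - c).
|E| = 10, |V| = 7, c = 1.
Nullity = 10 - (7 - 1) = 10 - 6 = 4.

4


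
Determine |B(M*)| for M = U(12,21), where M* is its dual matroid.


The dual of U(r,n) is U(n-r, n) = U(9,21).
Bases of U(9,21) are all (9)-element subsets.
|B(M*)| = (21 choose 9) = 293930.

293930


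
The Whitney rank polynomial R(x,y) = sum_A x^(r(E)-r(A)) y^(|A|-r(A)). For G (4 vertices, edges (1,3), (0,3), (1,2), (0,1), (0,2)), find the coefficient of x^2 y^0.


R(x,y) = sum over A in 2^E of x^(r(E)-r(A)) * y^(|A|-r(A)).
G has 4 vertices, 5 edges. r(E) = 3.
Enumerate all 2^5 = 32 subsets.
Count subsets with r(E)-r(A)=2 and |A|-r(A)=0: 5.

5


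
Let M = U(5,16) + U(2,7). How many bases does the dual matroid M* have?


(M1+M2)* = M1* + M2*.
M1* = U(11,16), bases: C(16,11) = 4368.
M2* = U(5,7), bases: C(7,5) = 21.
|B(M*)| = 4368 * 21 = 91728.

91728


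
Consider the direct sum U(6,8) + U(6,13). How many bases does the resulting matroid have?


Bases of a direct sum M1 + M2: |B| = |B(M1)| * |B(M2)|.
|B(U(6,8))| = C(8,6) = 28.
|B(U(6,13))| = C(13,6) = 1716.
Total bases = 28 * 1716 = 48048.

48048


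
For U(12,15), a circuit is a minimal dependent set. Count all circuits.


In U(12,15), circuits are the (13)-element subsets.
Any set of 13 elements is dependent, and removing any one element gives
an independent set of size 12, so it is a minimal dependent set.
Number of circuits = C(15,13) = 105.

105


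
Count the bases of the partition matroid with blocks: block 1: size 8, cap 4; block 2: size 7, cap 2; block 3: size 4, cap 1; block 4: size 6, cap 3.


A basis picks exactly ci elements from block i.
Number of bases = product of C(|Si|, ci).
= C(8,4) * C(7,2) * C(4,1) * C(6,3)
= 70 * 21 * 4 * 20
= 117600.

117600


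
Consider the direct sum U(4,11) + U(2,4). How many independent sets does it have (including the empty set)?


For a direct sum, |I(M1+M2)| = |I(M1)| * |I(M2)|.
|I(U(4,11))| = sum C(11,k) for k=0..4 = 562.
|I(U(2,4))| = sum C(4,k) for k=0..2 = 11.
Total = 562 * 11 = 6182.

6182


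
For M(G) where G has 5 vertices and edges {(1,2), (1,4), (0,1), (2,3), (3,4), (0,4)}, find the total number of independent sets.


An independent set in a graphic matroid is an acyclic edge subset.
G has 5 vertices and 6 edges.
Enumerate all 2^6 = 64 subsets, checking for acyclicity.
Total independent sets = 52.

52


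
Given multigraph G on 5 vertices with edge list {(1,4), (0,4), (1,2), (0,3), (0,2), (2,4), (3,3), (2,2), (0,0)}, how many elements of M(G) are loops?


In a graphic matroid, a loop is a self-loop edge (u,u) with rank 0.
Examining all 9 edges for self-loops...
Self-loops found: (3,3), (2,2), (0,0)
Number of loops = 3.

3


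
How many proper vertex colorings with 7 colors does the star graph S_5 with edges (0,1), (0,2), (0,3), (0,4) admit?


P(tree, k) = k * (k-1)^(4) for any tree on 5 vertices.
P(7) = 7 * 6^4 = 7 * 1296 = 9072.

9072


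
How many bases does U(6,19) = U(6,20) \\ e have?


Deleting e from U(6,20) gives U(6,19) since n > r.
Bases of U(6,19) = C(19,6) = 19! / (6! * 13!) = 27132.

27132


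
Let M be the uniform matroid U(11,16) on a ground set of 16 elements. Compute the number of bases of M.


Bases of U(11,16) are all 11-element subsets of the 16-element ground set.
Number of bases = C(16,11).
(16 choose 11) = 4368.

4368


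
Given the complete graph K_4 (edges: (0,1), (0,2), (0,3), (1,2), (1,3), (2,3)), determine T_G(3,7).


T(K_4; x,y) = x^3 + 3x^2 + 4xy + 2x + y^3 + 3y^2 + 2y.
Substituting x=3, y=7:
= 27 + 27 + 84 + 6 + 343 + 147 + 14
= 648.

648


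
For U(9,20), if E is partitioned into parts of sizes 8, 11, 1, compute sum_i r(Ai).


r(Ai) = min(|Ai|, 9) for each part.
Sum = min(8,9) + min(11,9) + min(1,9)
    = 8 + 9 + 1
    = 18.

18


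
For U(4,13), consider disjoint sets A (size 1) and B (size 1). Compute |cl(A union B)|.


|A union B| = 1 + 1 = 2 (disjoint).
In U(4,13), cl(S) = S if |S| < 4, else cl(S) = E.
Since 2 < 4, cl(A union B) = A union B.
|cl(A union B)| = 2.

2


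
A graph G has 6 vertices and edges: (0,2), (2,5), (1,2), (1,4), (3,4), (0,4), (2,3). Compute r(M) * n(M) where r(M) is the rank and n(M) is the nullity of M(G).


r(M) = |V| - c = 6 - 1 = 5.
nullity = |E| - r(M) = 7 - 5 = 2.
Product = 5 * 2 = 10.

10


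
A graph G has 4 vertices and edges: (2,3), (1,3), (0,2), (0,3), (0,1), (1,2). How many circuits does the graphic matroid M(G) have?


A circuit in a graphic matroid = edge set of a simple cycle.
G has 4 vertices and 6 edges.
Enumerating all minimal edge subsets forming cycles...
Total circuits found: 7.

7


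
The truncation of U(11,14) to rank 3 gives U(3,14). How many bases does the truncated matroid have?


Truncating U(11,14) to rank 3 gives U(3,14).
Bases of U(3,14) are all 3-element subsets of 14 elements.
Number of bases = (14 choose 3) = 364.

364


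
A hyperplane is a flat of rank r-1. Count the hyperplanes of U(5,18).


Hyperplanes of U(5,18) are flats of rank 4.
In a uniform matroid, these are exactly the (4)-element subsets.
Count = (18 choose 4) = 3060.

3060


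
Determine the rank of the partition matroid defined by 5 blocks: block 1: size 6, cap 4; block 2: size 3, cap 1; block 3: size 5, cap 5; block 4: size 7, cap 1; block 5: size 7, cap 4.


Rank of a partition matroid = sum of min(|Si|, ci) for each block.
= min(6,4) + min(3,1) + min(5,5) + min(7,1) + min(7,4)
= 4 + 1 + 5 + 1 + 4
= 15.

15


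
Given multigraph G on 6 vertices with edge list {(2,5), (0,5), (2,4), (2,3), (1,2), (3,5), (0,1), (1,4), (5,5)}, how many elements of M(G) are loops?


In a graphic matroid, a loop is a self-loop edge (u,u) with rank 0.
Examining all 9 edges for self-loops...
Self-loops found: (5,5)
Number of loops = 1.

1


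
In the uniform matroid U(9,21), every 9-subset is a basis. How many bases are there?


Bases of U(9,21) are all 9-element subsets of the 21-element ground set.
Number of bases = C(21,9).
(21 choose 9) = 293930.

293930


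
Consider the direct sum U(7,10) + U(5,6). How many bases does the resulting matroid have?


Bases of a direct sum M1 + M2: |B| = |B(M1)| * |B(M2)|.
|B(U(7,10))| = C(10,7) = 120.
|B(U(5,6))| = C(6,5) = 6.
Total bases = 120 * 6 = 720.

720


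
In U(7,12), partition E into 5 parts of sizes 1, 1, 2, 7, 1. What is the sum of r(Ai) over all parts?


r(Ai) = min(|Ai|, 7) for each part.
Sum = min(1,7) + min(1,7) + min(2,7) + min(7,7) + min(1,7)
    = 1 + 1 + 2 + 7 + 1
    = 12.

12


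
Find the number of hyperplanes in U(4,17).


Hyperplanes of U(4,17) are flats of rank 3.
In a uniform matroid, these are exactly the (3)-element subsets.
Count = C(17,3) = (17 * 16 * 15) / (1 * 2 * 3) = 680.

680


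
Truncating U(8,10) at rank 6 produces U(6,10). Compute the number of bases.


Truncating U(8,10) to rank 6 gives U(6,10).
Bases of U(6,10) are all 6-element subsets of 10 elements.
Number of bases = C(10,6) = 210.

210


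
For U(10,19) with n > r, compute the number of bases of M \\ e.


Deleting e from U(10,19) gives U(10,18) since n > r.
Bases of U(10,18) = C(18,10) = 18! / (10! * 8!) = 43758.

43758


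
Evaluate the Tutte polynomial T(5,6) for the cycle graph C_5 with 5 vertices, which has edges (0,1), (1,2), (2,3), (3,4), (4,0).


T(C_5; x,y) = x + x^2 + ... + x^(4) + y.
T(5,6) = 5^1 + 5^2 + 5^3 + 5^4 + 6
= 5 + 25 + 125 + 625 + 6
= 786.

786


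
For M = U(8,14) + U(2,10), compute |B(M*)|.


(M1+M2)* = M1* + M2*.
M1* = U(6,14), bases: C(14,6) = 3003.
M2* = U(8,10), bases: C(10,8) = 45.
|B(M*)| = 3003 * 45 = 135135.

135135


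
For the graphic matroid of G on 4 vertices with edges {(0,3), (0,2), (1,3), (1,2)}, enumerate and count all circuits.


A circuit in a graphic matroid = edge set of a simple cycle.
G has 4 vertices and 4 edges.
Enumerating all minimal edge subsets forming cycles...
Total circuits found: 1.

1


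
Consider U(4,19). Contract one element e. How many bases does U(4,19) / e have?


Contracting e from U(4,19) gives U(3,18).
Bases of U(3,18) = C(18,3) = 18! / (3! * 15!) = 816.

816


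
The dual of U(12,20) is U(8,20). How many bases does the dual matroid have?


The dual of U(r,n) is U(n-r, n) = U(8,20).
Bases of U(8,20) are all (8)-element subsets.
|B(M*)| = C(20,8) = 20! / (8! * 12!) = 125970.

125970


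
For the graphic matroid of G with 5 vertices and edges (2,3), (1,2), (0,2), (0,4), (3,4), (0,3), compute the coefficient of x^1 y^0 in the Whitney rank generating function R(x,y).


R(x,y) = sum over A in 2^E of x^(r(E)-r(A)) * y^(|A|-r(A)).
G has 5 vertices, 6 edges. r(E) = 4.
Enumerate all 2^6 = 64 subsets.
Count subsets with r(E)-r(A)=1 and |A|-r(A)=0: 18.

18


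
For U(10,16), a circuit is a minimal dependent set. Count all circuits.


In U(10,16), circuits are the (11)-element subsets.
Any set of 11 elements is dependent, and removing any one element gives
an independent set of size 10, so it is a minimal dependent set.
Number of circuits = (16 choose 11) = 4368.

4368


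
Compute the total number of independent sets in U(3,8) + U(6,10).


For a direct sum, |I(M1+M2)| = |I(M1)| * |I(M2)|.
|I(U(3,8))| = sum C(8,k) for k=0..3 = 93.
|I(U(6,10))| = sum C(10,k) for k=0..6 = 848.
Total = 93 * 848 = 78864.

78864


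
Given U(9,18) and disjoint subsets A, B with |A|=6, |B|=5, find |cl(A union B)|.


|A union B| = 6 + 5 = 11 (disjoint).
In U(9,18), cl(S) = S if |S| < 9, else cl(S) = E.
Since 11 >= 9, cl(A union B) = E.
|cl(A union B)| = 18.

18


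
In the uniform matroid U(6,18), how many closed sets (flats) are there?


Flats of U(6,18): every subset of size < 6 is a flat, plus E itself.
Count = (18 choose 0) + (18 choose 1) + (18 choose 2) + (18 choose 3) + (18 choose 4) + (18 choose 5) + 1
     = 1 + 18 + 153 + 816 + 3060 + 8568 + 1
     = 12617.

12617


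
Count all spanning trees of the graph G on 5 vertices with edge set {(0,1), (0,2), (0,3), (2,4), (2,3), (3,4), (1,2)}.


By Kirchhoff's matrix tree theorem, the number of spanning trees equals
the determinant of any cofactor of the Laplacian matrix L.
G has 5 vertices and 7 edges.
Computing the (4 x 4) cofactor determinant gives 21.

21


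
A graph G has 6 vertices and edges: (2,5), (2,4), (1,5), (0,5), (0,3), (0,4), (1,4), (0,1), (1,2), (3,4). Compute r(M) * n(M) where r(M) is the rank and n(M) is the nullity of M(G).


r(M) = |V| - c = 6 - 1 = 5.
nullity = |E| - r(M) = 10 - 5 = 5.
Product = 5 * 5 = 25.

25


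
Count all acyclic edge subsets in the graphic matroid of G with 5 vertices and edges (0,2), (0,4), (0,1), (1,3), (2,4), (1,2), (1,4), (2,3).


An independent set in a graphic matroid is an acyclic edge subset.
G has 5 vertices and 8 edges.
Enumerate all 2^8 = 256 subsets, checking for acyclicity.
Total independent sets = 128.

128


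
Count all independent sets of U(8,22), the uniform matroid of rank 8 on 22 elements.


Independent sets of U(8,22) are all subsets of size <= 8.
Count = C(22,0) + C(22,1) + C(22,2) + C(22,3) + C(22,4) + C(22,5) + C(22,6) + C(22,7) + C(22,8)
     = 1 + 22 + 231 + 1540 + 7315 + 26334 + 74613 + 170544 + 319770
     = 600370.

600370


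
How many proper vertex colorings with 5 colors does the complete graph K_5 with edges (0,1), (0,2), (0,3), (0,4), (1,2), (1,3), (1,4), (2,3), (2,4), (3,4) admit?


P(K_5, k) = k(k-1)(k-2)...(k-4).
P(5) = (5) * (4) * (3) * (2) * (1) = 120.

120


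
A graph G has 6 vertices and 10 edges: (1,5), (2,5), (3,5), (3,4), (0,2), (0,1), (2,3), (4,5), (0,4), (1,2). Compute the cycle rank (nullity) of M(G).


Cycle rank (nullity) = |E| - r(M) = |E| - (|V| - c).
|E| = 10, |V| = 6, c = 1.
Nullity = 10 - (6 - 1) = 10 - 5 = 5.

5


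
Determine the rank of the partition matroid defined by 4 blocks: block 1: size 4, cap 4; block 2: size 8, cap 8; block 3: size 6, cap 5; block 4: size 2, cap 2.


Rank of a partition matroid = sum of min(|Si|, ci) for each block.
= min(4,4) + min(8,8) + min(6,5) + min(2,2)
= 4 + 8 + 5 + 2
= 19.

19


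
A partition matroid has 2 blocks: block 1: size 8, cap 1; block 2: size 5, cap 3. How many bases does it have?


A basis picks exactly ci elements from block i.
Number of bases = product of C(|Si|, ci).
= C(8,1) * C(5,3)
= 8 * 10
= 80.

80


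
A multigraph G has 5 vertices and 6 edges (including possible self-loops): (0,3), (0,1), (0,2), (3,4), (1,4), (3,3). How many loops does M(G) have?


In a graphic matroid, a loop is a self-loop edge (u,u) with rank 0.
Examining all 6 edges for self-loops...
Self-loops found: (3,3)
Number of loops = 1.

1


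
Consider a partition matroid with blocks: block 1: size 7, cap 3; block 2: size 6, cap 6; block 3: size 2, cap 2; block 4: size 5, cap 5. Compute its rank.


Rank of a partition matroid = sum of min(|Si|, ci) for each block.
= min(7,3) + min(6,6) + min(2,2) + min(5,5)
= 3 + 6 + 2 + 5
= 16.

16


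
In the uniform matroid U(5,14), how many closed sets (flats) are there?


Flats of U(5,14): every subset of size < 5 is a flat, plus E itself.
Count = (14 choose 0) + (14 choose 1) + (14 choose 2) + (14 choose 3) + (14 choose 4) + 1
     = 1 + 14 + 91 + 364 + 1001 + 1
     = 1472.

1472


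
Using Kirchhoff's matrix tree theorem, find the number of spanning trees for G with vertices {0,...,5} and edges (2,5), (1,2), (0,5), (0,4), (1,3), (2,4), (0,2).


By Kirchhoff's matrix tree theorem, the number of spanning trees equals
the determinant of any cofactor of the Laplacian matrix L.
G has 6 vertices and 7 edges.
Computing the (5 x 5) cofactor determinant gives 8.

8


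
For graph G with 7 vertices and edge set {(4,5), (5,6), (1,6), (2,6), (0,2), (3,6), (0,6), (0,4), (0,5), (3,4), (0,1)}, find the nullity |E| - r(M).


Cycle rank (nullity) = |E| - r(M) = |E| - (|V| - c).
|E| = 11, |V| = 7, c = 1.
Nullity = 11 - (7 - 1) = 11 - 6 = 5.

5


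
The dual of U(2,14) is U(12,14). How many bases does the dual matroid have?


The dual of U(r,n) is U(n-r, n) = U(12,14).
Bases of U(12,14) are all (12)-element subsets.
|B(M*)| = C(14,12) = 91.

91


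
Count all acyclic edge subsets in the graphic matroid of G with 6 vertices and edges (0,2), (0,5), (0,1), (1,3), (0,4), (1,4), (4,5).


An independent set in a graphic matroid is an acyclic edge subset.
G has 6 vertices and 7 edges.
Enumerate all 2^7 = 128 subsets, checking for acyclicity.
Total independent sets = 96.

96


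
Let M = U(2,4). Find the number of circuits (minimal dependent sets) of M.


In U(2,4), circuits are the (3)-element subsets.
Any set of 3 elements is dependent, and removing any one element gives
an independent set of size 2, so it is a minimal dependent set.
Number of circuits = C(4,3) = (4 * 3 * 2) / (1 * 2 * 3) = 4.

4


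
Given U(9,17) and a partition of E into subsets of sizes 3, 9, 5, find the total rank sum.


r(Ai) = min(|Ai|, 9) for each part.
Sum = min(3,9) + min(9,9) + min(5,9)
    = 3 + 9 + 5
    = 17.

17


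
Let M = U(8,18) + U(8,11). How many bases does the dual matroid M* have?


(M1+M2)* = M1* + M2*.
M1* = U(10,18), bases: C(18,10) = 43758.
M2* = U(3,11), bases: C(11,3) = 165.
|B(M*)| = 43758 * 165 = 7220070.

7220070


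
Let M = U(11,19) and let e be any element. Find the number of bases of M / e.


Contracting e from U(11,19) gives U(10,18).
Bases of U(10,18) = (18 choose 10) = 43758.

43758


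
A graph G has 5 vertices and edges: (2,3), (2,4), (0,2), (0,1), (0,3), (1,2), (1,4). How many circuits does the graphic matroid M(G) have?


A circuit in a graphic matroid = edge set of a simple cycle.
G has 5 vertices and 7 edges.
Enumerating all minimal edge subsets forming cycles...
Total circuits found: 6.

6


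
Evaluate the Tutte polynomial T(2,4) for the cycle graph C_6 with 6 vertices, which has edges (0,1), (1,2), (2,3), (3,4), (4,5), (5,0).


T(C_6; x,y) = x + x^2 + ... + x^(5) + y.
T(2,4) = 2^1 + 2^2 + 2^3 + 2^4 + 2^5 + 4
= 2 + 4 + 8 + 16 + 32 + 4
= 66.

66


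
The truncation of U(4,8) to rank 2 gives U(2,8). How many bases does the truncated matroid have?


Truncating U(4,8) to rank 2 gives U(2,8).
Bases of U(2,8) are all 2-element subsets of 8 elements.
Number of bases = (8 choose 2) = 28.

28


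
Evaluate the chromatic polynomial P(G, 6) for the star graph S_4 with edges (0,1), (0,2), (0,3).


P(tree, k) = k * (k-1)^(3) for any tree on 4 vertices.
P(6) = 6 * 5^3 = 6 * 125 = 750.

750


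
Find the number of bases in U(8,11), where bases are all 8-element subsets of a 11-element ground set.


Bases of U(8,11) are all 8-element subsets of the 11-element ground set.
Number of bases = C(11,8).
(11 choose 8) = 165.

165


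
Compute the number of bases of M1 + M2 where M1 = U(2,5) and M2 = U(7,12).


Bases of a direct sum M1 + M2: |B| = |B(M1)| * |B(M2)|.
|B(U(2,5))| = C(5,2) = 10.
|B(U(7,12))| = C(12,7) = 792.
Total bases = 10 * 792 = 7920.

7920


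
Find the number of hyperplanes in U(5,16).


Hyperplanes of U(5,16) are flats of rank 4.
In a uniform matroid, these are exactly the (4)-element subsets.
Count = C(16,4) = 16! / (4! * 12!) = 1820.

1820


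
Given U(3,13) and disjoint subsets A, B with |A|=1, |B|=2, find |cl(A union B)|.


|A union B| = 1 + 2 = 3 (disjoint).
In U(3,13), cl(S) = S if |S| < 3, else cl(S) = E.
Since 3 >= 3, cl(A union B) = E.
|cl(A union B)| = 13.

13


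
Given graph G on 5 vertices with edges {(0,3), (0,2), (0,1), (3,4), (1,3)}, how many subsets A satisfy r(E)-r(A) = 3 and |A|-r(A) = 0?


R(x,y) = sum over A in 2^E of x^(r(E)-r(A)) * y^(|A|-r(A)).
G has 5 vertices, 5 edges. r(E) = 4.
Enumerate all 2^5 = 32 subsets.
Count subsets with r(E)-r(A)=3 and |A|-r(A)=0: 5.

5


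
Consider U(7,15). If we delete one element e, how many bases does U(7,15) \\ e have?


Deleting e from U(7,15) gives U(7,14) since n > r.
Bases of U(7,14) = C(14,7) = 3432.

3432


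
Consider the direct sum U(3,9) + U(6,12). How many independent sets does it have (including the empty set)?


For a direct sum, |I(M1+M2)| = |I(M1)| * |I(M2)|.
|I(U(3,9))| = sum C(9,k) for k=0..3 = 130.
|I(U(6,12))| = sum C(12,k) for k=0..6 = 2510.
Total = 130 * 2510 = 326300.

326300


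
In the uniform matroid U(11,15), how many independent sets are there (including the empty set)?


Independent sets of U(11,15) are all subsets of size <= 11.
Count = C(15,0) + C(15,1) + C(15,2) + C(15,3) + C(15,4) + C(15,5) + C(15,6) + C(15,7) + C(15,8) + C(15,9) + C(15,10) + C(15,11)
     = 1 + 15 + 105 + 455 + 1365 + 3003 + 5005 + 6435 + 6435 + 5005 + 3003 + 1365
     = 32192.

32192


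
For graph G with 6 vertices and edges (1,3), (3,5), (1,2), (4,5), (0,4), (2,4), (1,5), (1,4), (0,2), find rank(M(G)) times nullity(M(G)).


r(M) = |V| - c = 6 - 1 = 5.
nullity = |E| - r(M) = 9 - 5 = 4.
Product = 5 * 4 = 20.

20


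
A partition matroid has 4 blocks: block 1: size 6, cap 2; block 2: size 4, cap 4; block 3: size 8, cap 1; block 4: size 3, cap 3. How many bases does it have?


A basis picks exactly ci elements from block i.
Number of bases = product of C(|Si|, ci).
= C(6,2) * C(4,4) * C(8,1) * C(3,3)
= 15 * 1 * 8 * 1
= 120.

120


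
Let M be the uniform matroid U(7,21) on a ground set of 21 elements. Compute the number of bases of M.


Bases of U(7,21) are all 7-element subsets of the 21-element ground set.
Number of bases = C(21,7).
C(21,7) = 116280.

116280


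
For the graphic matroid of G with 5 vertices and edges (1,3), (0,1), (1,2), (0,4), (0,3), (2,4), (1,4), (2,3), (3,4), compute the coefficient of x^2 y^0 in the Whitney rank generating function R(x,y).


R(x,y) = sum over A in 2^E of x^(r(E)-r(A)) * y^(|A|-r(A)).
G has 5 vertices, 9 edges. r(E) = 4.
Enumerate all 2^9 = 512 subsets.
Count subsets with r(E)-r(A)=2 and |A|-r(A)=0: 36.

36


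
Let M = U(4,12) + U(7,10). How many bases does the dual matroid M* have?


(M1+M2)* = M1* + M2*.
M1* = U(8,12), bases: C(12,8) = 495.
M2* = U(3,10), bases: C(10,3) = 120.
|B(M*)| = 495 * 120 = 59400.

59400


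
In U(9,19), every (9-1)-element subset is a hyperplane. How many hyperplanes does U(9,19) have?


Hyperplanes of U(9,19) are flats of rank 8.
In a uniform matroid, these are exactly the (8)-element subsets.
Count = C(19,8) = 75582.

75582


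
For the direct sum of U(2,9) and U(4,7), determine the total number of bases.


Bases of a direct sum M1 + M2: |B| = |B(M1)| * |B(M2)|.
|B(U(2,9))| = C(9,2) = 36.
|B(U(4,7))| = C(7,4) = 35.
Total bases = 36 * 35 = 1260.

1260


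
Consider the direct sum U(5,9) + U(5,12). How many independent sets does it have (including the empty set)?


For a direct sum, |I(M1+M2)| = |I(M1)| * |I(M2)|.
|I(U(5,9))| = sum C(9,k) for k=0..5 = 382.
|I(U(5,12))| = sum C(12,k) for k=0..5 = 1586.
Total = 382 * 1586 = 605852.

605852


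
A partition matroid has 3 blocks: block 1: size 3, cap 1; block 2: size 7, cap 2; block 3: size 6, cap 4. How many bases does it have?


A basis picks exactly ci elements from block i.
Number of bases = product of C(|Si|, ci).
= C(3,1) * C(7,2) * C(6,4)
= 3 * 21 * 15
= 945.

945


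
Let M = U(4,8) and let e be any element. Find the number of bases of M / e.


Contracting e from U(4,8) gives U(3,7).
Bases of U(3,7) = C(7,3) = (7 * 6 * 5) / (1 * 2 * 3) = 35.

35


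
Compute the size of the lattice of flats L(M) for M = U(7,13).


Flats of U(7,13): every subset of size < 7 is a flat, plus E itself.
Count = (13 choose 0) + (13 choose 1) + (13 choose 2) + (13 choose 3) + (13 choose 4) + (13 choose 5) + (13 choose 6) + 1
     = 1 + 13 + 78 + 286 + 715 + 1287 + 1716 + 1
     = 4097.

4097


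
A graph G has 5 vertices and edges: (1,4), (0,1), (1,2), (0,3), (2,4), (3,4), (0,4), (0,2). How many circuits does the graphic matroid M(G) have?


A circuit in a graphic matroid = edge set of a simple cycle.
G has 5 vertices and 8 edges.
Enumerating all minimal edge subsets forming cycles...
Total circuits found: 12.

12


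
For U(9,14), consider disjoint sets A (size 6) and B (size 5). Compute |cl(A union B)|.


|A union B| = 6 + 5 = 11 (disjoint).
In U(9,14), cl(S) = S if |S| < 9, else cl(S) = E.
Since 11 >= 9, cl(A union B) = E.
|cl(A union B)| = 14.

14


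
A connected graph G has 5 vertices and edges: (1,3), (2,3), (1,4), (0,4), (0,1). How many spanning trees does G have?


By Kirchhoff's matrix tree theorem, the number of spanning trees equals
the determinant of any cofactor of the Laplacian matrix L.
G has 5 vertices and 5 edges.
Computing the (4 x 4) cofactor determinant gives 3.

3


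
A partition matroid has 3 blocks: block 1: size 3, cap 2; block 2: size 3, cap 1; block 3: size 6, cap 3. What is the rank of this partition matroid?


Rank of a partition matroid = sum of min(|Si|, ci) for each block.
= min(3,2) + min(3,1) + min(6,3)
= 2 + 1 + 3
= 6.

6


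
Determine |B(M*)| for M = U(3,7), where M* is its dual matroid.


The dual of U(r,n) is U(n-r, n) = U(4,7).
Bases of U(4,7) are all (4)-element subsets.
|B(M*)| = C(7,4) = (7 * 6 * 5 * 4) / (1 * 2 * 3 * 4) = 35.

35


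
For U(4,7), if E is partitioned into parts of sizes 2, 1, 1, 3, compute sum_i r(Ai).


r(Ai) = min(|Ai|, 4) for each part.
Sum = min(2,4) + min(1,4) + min(1,4) + min(3,4)
    = 2 + 1 + 1 + 3
    = 7.

7


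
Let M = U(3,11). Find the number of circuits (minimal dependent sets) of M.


In U(3,11), circuits are the (4)-element subsets.
Any set of 4 elements is dependent, and removing any one element gives
an independent set of size 3, so it is a minimal dependent set.
Number of circuits = (11 choose 4) = 330.

330


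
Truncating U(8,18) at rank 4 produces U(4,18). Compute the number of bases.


Truncating U(8,18) to rank 4 gives U(4,18).
Bases of U(4,18) are all 4-element subsets of 18 elements.
Number of bases = C(18,4) = (18 * 17 * 16 * 15) / (1 * 2 * 3 * 4) = 3060.

3060


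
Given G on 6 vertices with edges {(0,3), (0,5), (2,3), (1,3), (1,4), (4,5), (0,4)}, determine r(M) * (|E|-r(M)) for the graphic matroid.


r(M) = |V| - c = 6 - 1 = 5.
nullity = |E| - r(M) = 7 - 5 = 2.
Product = 5 * 2 = 10.

10


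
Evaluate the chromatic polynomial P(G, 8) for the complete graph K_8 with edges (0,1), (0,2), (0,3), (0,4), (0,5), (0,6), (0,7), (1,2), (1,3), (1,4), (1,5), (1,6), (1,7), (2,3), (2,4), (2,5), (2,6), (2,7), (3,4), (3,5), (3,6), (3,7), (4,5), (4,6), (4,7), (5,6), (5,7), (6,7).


P(K_8, k) = k(k-1)(k-2)...(k-7).
P(8) = (8) * (7) * (6) * (5) * (4) * (3) * (2) * (1) = 40320.

40320


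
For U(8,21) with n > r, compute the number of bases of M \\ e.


Deleting e from U(8,21) gives U(8,20) since n > r.
Bases of U(8,20) = (20 choose 8) = 125970.

125970


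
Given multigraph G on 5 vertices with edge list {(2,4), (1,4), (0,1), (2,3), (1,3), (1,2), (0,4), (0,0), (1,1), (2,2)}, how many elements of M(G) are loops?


In a graphic matroid, a loop is a self-loop edge (u,u) with rank 0.
Examining all 10 edges for self-loops...
Self-loops found: (0,0), (1,1), (2,2)
Number of loops = 3.

3


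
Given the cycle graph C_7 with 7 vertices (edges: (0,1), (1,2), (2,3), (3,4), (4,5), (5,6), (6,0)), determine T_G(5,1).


T(C_7; x,y) = x + x^2 + ... + x^(6) + y.
T(5,1) = 5^1 + 5^2 + 5^3 + 5^4 + 5^5 + 5^6 + 1
= 5 + 25 + 125 + 625 + 3125 + 15625 + 1
= 19531.

19531


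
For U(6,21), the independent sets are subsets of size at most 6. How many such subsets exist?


Independent sets of U(6,21) are all subsets of size <= 6.
Count = C(21,0) + C(21,1) + C(21,2) + C(21,3) + C(21,4) + C(21,5) + C(21,6)
     = 1 + 21 + 210 + 1330 + 5985 + 20349 + 54264
     = 82160.

82160


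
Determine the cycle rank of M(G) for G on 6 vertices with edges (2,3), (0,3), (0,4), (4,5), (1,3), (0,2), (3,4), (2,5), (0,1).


Cycle rank (nullity) = |E| - r(M) = |E| - (|V| - c).
|E| = 9, |V| = 6, c = 1.
Nullity = 9 - (6 - 1) = 9 - 5 = 4.

4


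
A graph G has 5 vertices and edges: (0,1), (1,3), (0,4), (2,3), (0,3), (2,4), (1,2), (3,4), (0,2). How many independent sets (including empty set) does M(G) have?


An independent set in a graphic matroid is an acyclic edge subset.
G has 5 vertices and 9 edges.
Enumerate all 2^9 = 512 subsets, checking for acyclicity.
Total independent sets = 198.

198


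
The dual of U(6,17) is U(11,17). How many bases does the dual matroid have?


The dual of U(r,n) is U(n-r, n) = U(11,17).
Bases of U(11,17) are all (11)-element subsets.
|B(M*)| = C(17,11) = 17! / (11! * 6!) = 12376.

12376


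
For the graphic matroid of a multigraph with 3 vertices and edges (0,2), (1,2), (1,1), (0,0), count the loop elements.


In a graphic matroid, a loop is a self-loop edge (u,u) with rank 0.
Examining all 4 edges for self-loops...
Self-loops found: (1,1), (0,0)
Number of loops = 2.

2


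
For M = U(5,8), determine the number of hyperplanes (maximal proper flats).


Hyperplanes of U(5,8) are flats of rank 4.
In a uniform matroid, these are exactly the (4)-element subsets.
Count = C(8,4) = 8! / (4! * 4!) = 70.

70


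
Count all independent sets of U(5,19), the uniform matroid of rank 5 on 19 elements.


Independent sets of U(5,19) are all subsets of size <= 5.
Count = C(19,0) + C(19,1) + C(19,2) + C(19,3) + C(19,4) + C(19,5)
     = 1 + 19 + 171 + 969 + 3876 + 11628
     = 16664.

16664


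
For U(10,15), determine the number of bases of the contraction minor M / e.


Contracting e from U(10,15) gives U(9,14).
Bases of U(9,14) = (14 choose 9) = 2002.

2002


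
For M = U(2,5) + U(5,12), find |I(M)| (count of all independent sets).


For a direct sum, |I(M1+M2)| = |I(M1)| * |I(M2)|.
|I(U(2,5))| = sum C(5,k) for k=0..2 = 16.
|I(U(5,12))| = sum C(12,k) for k=0..5 = 1586.
Total = 16 * 1586 = 25376.

25376


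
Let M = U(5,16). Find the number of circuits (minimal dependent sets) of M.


In U(5,16), circuits are the (6)-element subsets.
Any set of 6 elements is dependent, and removing any one element gives
an independent set of size 5, so it is a minimal dependent set.
Number of circuits = (16 choose 6) = 8008.

8008


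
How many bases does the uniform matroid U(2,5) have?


Bases of U(2,5) are all 2-element subsets of the 5-element ground set.
Number of bases = C(5,2).
(5 choose 2) = 10.

10


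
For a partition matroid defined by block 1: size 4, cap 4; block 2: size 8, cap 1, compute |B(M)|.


A basis picks exactly ci elements from block i.
Number of bases = product of C(|Si|, ci).
= C(4,4) * C(8,1)
= 1 * 8
= 8.

8


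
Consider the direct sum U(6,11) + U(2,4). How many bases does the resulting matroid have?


Bases of a direct sum M1 + M2: |B| = |B(M1)| * |B(M2)|.
|B(U(6,11))| = C(11,6) = 462.
|B(U(2,4))| = C(4,2) = 6.
Total bases = 462 * 6 = 2772.

2772


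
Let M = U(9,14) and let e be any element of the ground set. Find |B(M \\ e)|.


Deleting e from U(9,14) gives U(9,13) since n > r.
Bases of U(9,13) = C(13,9) = 715.

715


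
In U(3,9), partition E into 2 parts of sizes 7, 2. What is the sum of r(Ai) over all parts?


r(Ai) = min(|Ai|, 3) for each part.
Sum = min(7,3) + min(2,3)
    = 3 + 2
    = 5.

5


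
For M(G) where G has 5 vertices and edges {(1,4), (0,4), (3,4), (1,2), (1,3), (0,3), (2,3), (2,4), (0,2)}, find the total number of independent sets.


An independent set in a graphic matroid is an acyclic edge subset.
G has 5 vertices and 9 edges.
Enumerate all 2^9 = 512 subsets, checking for acyclicity.
Total independent sets = 198.

198


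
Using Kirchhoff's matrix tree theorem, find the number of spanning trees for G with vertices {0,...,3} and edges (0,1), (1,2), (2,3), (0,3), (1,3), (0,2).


By Kirchhoff's matrix tree theorem, the number of spanning trees equals
the determinant of any cofactor of the Laplacian matrix L.
G has 4 vertices and 6 edges.
Computing the (3 x 3) cofactor determinant gives 16.

16


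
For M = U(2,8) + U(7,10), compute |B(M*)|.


(M1+M2)* = M1* + M2*.
M1* = U(6,8), bases: C(8,6) = 28.
M2* = U(3,10), bases: C(10,3) = 120.
|B(M*)| = 28 * 120 = 3360.

3360


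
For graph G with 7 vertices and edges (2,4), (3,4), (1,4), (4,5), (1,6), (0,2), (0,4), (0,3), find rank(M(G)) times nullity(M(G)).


r(M) = |V| - c = 7 - 1 = 6.
nullity = |E| - r(M) = 8 - 6 = 2.
Product = 6 * 2 = 12.

12


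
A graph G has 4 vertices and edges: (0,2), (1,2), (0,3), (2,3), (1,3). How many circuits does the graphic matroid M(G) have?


A circuit in a graphic matroid = edge set of a simple cycle.
G has 4 vertices and 5 edges.
Enumerating all minimal edge subsets forming cycles...
Total circuits found: 3.

3


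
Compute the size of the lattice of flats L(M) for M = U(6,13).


Flats of U(6,13): every subset of size < 6 is a flat, plus E itself.
Count = C(13,0) + C(13,1) + C(13,2) + C(13,3) + C(13,4) + C(13,5) + 1
     = 1 + 13 + 78 + 286 + 715 + 1287 + 1
     = 2381.

2381


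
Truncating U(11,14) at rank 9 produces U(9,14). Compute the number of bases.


Truncating U(11,14) to rank 9 gives U(9,14).
Bases of U(9,14) are all 9-element subsets of 14 elements.
Number of bases = C(14,9) = 2002.

2002


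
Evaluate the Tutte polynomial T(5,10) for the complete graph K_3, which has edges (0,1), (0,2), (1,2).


T(K_3; x,y) = x^2 + x + y.
T(5,10) = 25 + 5 + 10 = 40.

40


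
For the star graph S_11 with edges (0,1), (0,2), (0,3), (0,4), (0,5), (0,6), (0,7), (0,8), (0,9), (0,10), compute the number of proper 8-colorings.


P(tree, k) = k * (k-1)^(10) for any tree on 11 vertices.
P(8) = 8 * 7^10 = 8 * 282475249 = 2259801992.

2259801992


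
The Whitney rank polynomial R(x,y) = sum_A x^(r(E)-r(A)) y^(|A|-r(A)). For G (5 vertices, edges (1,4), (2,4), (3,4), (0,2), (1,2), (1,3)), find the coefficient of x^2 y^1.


R(x,y) = sum over A in 2^E of x^(r(E)-r(A)) * y^(|A|-r(A)).
G has 5 vertices, 6 edges. r(E) = 4.
Enumerate all 2^6 = 64 subsets.
Count subsets with r(E)-r(A)=2 and |A|-r(A)=1: 2.

2


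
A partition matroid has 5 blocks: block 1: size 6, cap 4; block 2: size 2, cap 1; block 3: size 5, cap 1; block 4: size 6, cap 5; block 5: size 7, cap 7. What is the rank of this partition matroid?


Rank of a partition matroid = sum of min(|Si|, ci) for each block.
= min(6,4) + min(2,1) + min(5,1) + min(6,5) + min(7,7)
= 4 + 1 + 1 + 5 + 7
= 18.

18


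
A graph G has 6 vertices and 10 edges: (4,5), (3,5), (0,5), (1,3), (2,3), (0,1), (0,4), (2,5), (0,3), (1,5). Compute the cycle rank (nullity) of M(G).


Cycle rank (nullity) = |E| - r(M) = |E| - (|V| - c).
|E| = 10, |V| = 6, c = 1.
Nullity = 10 - (6 - 1) = 10 - 5 = 5.

5


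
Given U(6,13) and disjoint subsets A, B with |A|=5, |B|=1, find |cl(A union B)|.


|A union B| = 5 + 1 = 6 (disjoint).
In U(6,13), cl(S) = S if |S| < 6, else cl(S) = E.
Since 6 >= 6, cl(A union B) = E.
|cl(A union B)| = 13.

13


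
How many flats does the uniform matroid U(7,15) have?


Flats of U(7,15): every subset of size < 7 is a flat, plus E itself.
Count = (15 choose 0) + (15 choose 1) + (15 choose 2) + (15 choose 3) + (15 choose 4) + (15 choose 5) + (15 choose 6) + 1
     = 1 + 15 + 105 + 455 + 1365 + 3003 + 5005 + 1
     = 9950.

9950


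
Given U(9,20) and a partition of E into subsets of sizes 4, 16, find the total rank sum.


r(Ai) = min(|Ai|, 9) for each part.
Sum = min(4,9) + min(16,9)
    = 4 + 9
    = 13.

13


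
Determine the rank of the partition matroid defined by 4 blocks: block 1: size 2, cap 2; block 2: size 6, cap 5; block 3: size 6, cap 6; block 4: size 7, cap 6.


Rank of a partition matroid = sum of min(|Si|, ci) for each block.
= min(2,2) + min(6,5) + min(6,6) + min(7,6)
= 2 + 5 + 6 + 6
= 19.

19


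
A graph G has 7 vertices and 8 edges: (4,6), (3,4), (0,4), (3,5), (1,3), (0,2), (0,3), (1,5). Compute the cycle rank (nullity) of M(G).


Cycle rank (nullity) = |E| - r(M) = |E| - (|V| - c).
|E| = 8, |V| = 7, c = 1.
Nullity = 8 - (7 - 1) = 8 - 6 = 2.

2


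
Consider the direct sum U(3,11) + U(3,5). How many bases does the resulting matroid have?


Bases of a direct sum M1 + M2: |B| = |B(M1)| * |B(M2)|.
|B(U(3,11))| = C(11,3) = 165.
|B(U(3,5))| = C(5,3) = 10.
Total bases = 165 * 10 = 1650.

1650


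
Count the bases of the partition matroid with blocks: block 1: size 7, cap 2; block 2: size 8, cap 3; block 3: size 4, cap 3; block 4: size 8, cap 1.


A basis picks exactly ci elements from block i.
Number of bases = product of C(|Si|, ci).
= C(7,2) * C(8,3) * C(4,3) * C(8,1)
= 21 * 56 * 4 * 8
= 37632.

37632


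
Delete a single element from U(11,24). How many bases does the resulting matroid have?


Deleting e from U(11,24) gives U(11,23) since n > r.
Bases of U(11,23) = C(23,11) = 1352078.

1352078


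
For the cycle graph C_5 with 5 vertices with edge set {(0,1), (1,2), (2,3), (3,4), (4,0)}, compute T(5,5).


T(C_5; x,y) = x + x^2 + ... + x^(4) + y.
T(5,5) = 5^1 + 5^2 + 5^3 + 5^4 + 5
= 5 + 25 + 125 + 625 + 5
= 785.

785


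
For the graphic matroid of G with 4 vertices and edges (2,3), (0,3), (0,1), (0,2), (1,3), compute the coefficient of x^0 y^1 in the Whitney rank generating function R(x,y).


R(x,y) = sum over A in 2^E of x^(r(E)-r(A)) * y^(|A|-r(A)).
G has 4 vertices, 5 edges. r(E) = 3.
Enumerate all 2^5 = 32 subsets.
Count subsets with r(E)-r(A)=0 and |A|-r(A)=1: 5.

5


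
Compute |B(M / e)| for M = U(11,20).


Contracting e from U(11,20) gives U(10,19).
Bases of U(10,19) = (19 choose 10) = 92378.

92378


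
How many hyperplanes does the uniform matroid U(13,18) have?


Hyperplanes of U(13,18) are flats of rank 12.
In a uniform matroid, these are exactly the (12)-element subsets.
Count = C(18,12) = 18564.

18564


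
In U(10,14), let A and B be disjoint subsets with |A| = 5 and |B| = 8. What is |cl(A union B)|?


|A union B| = 5 + 8 = 13 (disjoint).
In U(10,14), cl(S) = S if |S| < 10, else cl(S) = E.
Since 13 >= 10, cl(A union B) = E.
|cl(A union B)| = 14.

14


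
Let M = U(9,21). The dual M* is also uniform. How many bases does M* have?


The dual of U(r,n) is U(n-r, n) = U(12,21).
Bases of U(12,21) are all (12)-element subsets.
|B(M*)| = C(21,12) = 21! / (12! * 9!) = 293930.

293930
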